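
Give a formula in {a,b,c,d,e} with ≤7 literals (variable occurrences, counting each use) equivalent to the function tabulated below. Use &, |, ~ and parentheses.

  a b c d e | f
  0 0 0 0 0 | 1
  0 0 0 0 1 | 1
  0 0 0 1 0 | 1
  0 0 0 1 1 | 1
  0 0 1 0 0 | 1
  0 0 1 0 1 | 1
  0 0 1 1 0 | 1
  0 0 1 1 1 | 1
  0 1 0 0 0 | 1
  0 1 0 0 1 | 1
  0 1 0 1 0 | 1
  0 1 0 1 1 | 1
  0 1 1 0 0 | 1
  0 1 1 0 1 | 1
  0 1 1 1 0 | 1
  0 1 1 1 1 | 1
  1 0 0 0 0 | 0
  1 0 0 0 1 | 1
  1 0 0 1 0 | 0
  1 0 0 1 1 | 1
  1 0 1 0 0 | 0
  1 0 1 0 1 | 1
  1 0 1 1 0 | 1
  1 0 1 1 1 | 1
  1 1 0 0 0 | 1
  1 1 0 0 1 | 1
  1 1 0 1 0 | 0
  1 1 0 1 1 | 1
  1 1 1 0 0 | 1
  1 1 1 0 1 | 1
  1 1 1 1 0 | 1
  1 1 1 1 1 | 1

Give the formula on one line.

(((~d & (e | b)) | ~a) | (e | (d & c)))

  ~d = 11001100110011001100110011001100
  (e | b) = 01010101111111110101010111111111
  (~d & (e | b)) = 01000100110011000100010011001100
  ~a = 11111111111111110000000000000000
  ((~d & (e | b)) | ~a) = 11111111111111110100010011001100
  (d & c) = 00000011000000110000001100000011
  (e | (d & c)) = 01010111010101110101011101010111
  (((~d & (e | b)) | ~a) | (e | (d & c))) = 11111111111111110101011111011111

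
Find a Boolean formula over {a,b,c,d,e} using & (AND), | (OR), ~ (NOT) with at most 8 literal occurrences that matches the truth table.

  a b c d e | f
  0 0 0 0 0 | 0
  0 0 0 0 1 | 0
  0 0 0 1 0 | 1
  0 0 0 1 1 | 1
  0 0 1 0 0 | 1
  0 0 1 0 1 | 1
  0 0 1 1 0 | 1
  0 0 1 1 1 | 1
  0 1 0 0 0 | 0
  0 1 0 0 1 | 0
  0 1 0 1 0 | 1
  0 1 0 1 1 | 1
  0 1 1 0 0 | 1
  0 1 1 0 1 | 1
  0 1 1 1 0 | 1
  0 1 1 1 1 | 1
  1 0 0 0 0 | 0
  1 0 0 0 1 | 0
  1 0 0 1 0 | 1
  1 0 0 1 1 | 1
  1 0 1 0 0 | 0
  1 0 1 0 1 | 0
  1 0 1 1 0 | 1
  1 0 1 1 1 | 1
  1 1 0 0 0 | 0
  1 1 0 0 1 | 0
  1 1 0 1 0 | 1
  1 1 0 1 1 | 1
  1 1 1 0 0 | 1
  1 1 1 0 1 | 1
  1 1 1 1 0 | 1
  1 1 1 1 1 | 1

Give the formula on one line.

  (b & c) = 00000000000011110000000000001111
  ~a = 11111111111111110000000000000000
  (b | ~a) = 11111111111111110000000011111111
  (c & (b | ~a)) = 00001111000011110000000000001111
  (~a & (c & (b | ~a))) = 00001111000011110000000000000000
  ((~a & (c & (b | ~a))) | d) = 00111111001111110011001100110011
  ((b & c) | ((~a & (c & (b | ~a))) | d)) = 00111111001111110011001100111111

((b & c) | ((~a & (c & (b | ~a))) | d))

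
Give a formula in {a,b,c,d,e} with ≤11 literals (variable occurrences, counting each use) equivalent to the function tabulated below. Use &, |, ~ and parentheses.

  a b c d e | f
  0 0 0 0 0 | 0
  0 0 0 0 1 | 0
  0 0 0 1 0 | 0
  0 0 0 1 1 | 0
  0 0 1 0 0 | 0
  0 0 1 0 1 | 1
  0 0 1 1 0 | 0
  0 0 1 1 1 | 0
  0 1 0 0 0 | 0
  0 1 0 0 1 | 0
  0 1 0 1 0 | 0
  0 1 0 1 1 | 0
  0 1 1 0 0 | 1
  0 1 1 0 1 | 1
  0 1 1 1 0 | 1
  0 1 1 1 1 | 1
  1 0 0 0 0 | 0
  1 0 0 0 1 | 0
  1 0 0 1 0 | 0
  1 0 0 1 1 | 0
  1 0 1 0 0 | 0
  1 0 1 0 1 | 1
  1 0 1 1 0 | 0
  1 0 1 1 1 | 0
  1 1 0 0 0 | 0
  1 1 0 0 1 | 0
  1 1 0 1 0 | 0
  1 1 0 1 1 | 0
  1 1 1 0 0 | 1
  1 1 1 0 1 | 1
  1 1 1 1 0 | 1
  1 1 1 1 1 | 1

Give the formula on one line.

  ~b = 11111111000000001111111100000000
  ~d = 11001100110011001100110011001100
  (~b | ~d) = 11111111110011001111111111001100
  ~e = 10101010101010101010101010101010
  (a & ~e) = 00000000000000001010101010101010
  ((a & ~e) | ~d) = 11001100110011001110111011101110
  (b | e) = 01010101111111110101010111111111
  (((a & ~e) | ~d) & (b | e)) = 01000100110011000100010011101110
  ((~b | ~d) & (((a & ~e) | ~d) & (b | e))) = 01000100110011000100010011001100
  (((~b | ~d) & (((a & ~e) | ~d) & (b | e))) | b) = 01000100111111110100010011111111
  ((((~b | ~d) & (((a & ~e) | ~d) & (b | e))) | b) & c) = 00000100000011110000010000001111

((((~b | ~d) & (((a & ~e) | ~d) & (b | e))) | b) & c)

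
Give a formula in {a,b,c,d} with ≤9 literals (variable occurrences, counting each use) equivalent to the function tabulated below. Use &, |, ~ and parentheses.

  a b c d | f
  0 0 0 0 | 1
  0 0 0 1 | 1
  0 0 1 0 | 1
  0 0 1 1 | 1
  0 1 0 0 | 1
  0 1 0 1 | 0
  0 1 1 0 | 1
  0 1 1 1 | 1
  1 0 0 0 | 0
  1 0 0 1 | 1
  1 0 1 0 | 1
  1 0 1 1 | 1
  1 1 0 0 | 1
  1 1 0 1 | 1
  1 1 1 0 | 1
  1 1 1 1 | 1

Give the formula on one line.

  ~d = 1010101010101010
  ~a = 1111111100000000
  (~d & ~a) = 1010101000000000
  ~b = 1111000011110000
  (d & ~b) = 0101000001010000
  ((~d & ~a) | (d & ~b)) = 1111101001010000
  (b & a) = 0000000000001111
  ~c = 1100110011001100
  ((b & a) & ~c) = 0000000000001100
  (((~d & ~a) | (d & ~b)) | ((b & a) & ~c)) = 1111101001011100
  ((((~d & ~a) | (d & ~b)) | ((b & a) & ~c)) | c) = 1111101101111111

((((~d & ~a) | (d & ~b)) | ((b & a) & ~c)) | c)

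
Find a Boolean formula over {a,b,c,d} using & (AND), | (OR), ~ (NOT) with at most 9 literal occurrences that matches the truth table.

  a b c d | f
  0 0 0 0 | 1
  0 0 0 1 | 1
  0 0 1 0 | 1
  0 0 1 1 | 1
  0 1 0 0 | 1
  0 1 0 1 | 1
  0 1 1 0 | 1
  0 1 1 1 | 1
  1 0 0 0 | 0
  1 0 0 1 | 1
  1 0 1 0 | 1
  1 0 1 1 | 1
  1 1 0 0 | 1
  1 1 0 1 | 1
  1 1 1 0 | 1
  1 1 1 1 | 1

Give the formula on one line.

(((~d | ~c) & b) | ((c | d) | ~a))

  ~d = 1010101010101010
  ~c = 1100110011001100
  (~d | ~c) = 1110111011101110
  ((~d | ~c) & b) = 0000111000001110
  (c | d) = 0111011101110111
  ~a = 1111111100000000
  ((c | d) | ~a) = 1111111101110111
  (((~d | ~c) & b) | ((c | d) | ~a)) = 1111111101111111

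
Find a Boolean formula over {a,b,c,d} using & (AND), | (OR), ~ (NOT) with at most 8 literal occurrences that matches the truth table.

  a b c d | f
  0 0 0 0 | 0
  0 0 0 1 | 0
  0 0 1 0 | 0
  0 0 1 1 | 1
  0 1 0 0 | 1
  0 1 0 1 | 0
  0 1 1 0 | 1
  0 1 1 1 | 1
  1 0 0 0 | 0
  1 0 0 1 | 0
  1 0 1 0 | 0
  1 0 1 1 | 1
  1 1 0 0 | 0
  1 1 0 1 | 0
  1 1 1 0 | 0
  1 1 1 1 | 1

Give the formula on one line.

((d & c) | (~a & ((b | d) & ~d)))

  (d & c) = 0001000100010001
  ~a = 1111111100000000
  (b | d) = 0101111101011111
  ~d = 1010101010101010
  ((b | d) & ~d) = 0000101000001010
  (~a & ((b | d) & ~d)) = 0000101000000000
  ((d & c) | (~a & ((b | d) & ~d))) = 0001101100010001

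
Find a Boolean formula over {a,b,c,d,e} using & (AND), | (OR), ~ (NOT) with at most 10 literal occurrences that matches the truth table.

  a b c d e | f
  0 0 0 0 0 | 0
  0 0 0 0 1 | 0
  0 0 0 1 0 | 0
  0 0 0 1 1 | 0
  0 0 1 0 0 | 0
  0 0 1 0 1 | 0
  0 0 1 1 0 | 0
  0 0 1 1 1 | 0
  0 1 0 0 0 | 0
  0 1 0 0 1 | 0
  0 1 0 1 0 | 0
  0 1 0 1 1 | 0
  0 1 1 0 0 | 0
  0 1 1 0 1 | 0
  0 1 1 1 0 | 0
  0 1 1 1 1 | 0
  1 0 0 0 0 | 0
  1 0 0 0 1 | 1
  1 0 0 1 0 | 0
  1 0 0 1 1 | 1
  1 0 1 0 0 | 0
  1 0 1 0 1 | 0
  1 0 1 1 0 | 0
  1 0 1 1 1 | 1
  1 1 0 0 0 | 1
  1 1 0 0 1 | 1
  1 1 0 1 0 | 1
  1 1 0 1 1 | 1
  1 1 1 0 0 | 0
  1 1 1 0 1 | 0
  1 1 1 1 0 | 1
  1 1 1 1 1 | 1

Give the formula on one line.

(((~c | d) & a) & ((b | e) | (d & ~a)))

  ~c = 11110000111100001111000011110000
  (~c | d) = 11110011111100111111001111110011
  ((~c | d) & a) = 00000000000000001111001111110011
  (b | e) = 01010101111111110101010111111111
  ~a = 11111111111111110000000000000000
  (d & ~a) = 00110011001100110000000000000000
  ((b | e) | (d & ~a)) = 01110111111111110101010111111111
  (((~c | d) & a) & ((b | e) | (d & ~a))) = 00000000000000000101000111110011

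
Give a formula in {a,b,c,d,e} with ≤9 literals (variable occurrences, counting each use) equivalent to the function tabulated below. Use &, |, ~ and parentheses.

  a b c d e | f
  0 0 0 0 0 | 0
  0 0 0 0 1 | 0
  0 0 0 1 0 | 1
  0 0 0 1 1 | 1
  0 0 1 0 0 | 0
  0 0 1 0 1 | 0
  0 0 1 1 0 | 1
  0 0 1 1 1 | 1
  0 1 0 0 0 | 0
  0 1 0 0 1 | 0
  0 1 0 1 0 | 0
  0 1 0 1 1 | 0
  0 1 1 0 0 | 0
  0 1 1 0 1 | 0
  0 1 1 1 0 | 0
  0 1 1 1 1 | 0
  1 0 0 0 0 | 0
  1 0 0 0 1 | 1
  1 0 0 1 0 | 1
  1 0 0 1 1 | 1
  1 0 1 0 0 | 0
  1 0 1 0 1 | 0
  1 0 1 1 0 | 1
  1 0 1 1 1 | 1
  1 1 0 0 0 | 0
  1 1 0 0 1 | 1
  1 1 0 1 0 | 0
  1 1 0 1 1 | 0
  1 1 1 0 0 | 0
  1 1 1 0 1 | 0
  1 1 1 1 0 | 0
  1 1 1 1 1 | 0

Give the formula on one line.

  ~d = 11001100110011001100110011001100
  (~d & a) = 00000000000000001100110011001100
  ((~d & a) & e) = 00000000000000000100010001000100
  ~c = 11110000111100001111000011110000
  (((~d & a) & e) & ~c) = 00000000000000000100000001000000
  ~b = 11111111000000001111111100000000
  (d & ~b) = 00110011000000000011001100000000
  ((((~d & a) & e) & ~c) | (d & ~b)) = 00110011000000000111001101000000

((((~d & a) & e) & ~c) | (d & ~b))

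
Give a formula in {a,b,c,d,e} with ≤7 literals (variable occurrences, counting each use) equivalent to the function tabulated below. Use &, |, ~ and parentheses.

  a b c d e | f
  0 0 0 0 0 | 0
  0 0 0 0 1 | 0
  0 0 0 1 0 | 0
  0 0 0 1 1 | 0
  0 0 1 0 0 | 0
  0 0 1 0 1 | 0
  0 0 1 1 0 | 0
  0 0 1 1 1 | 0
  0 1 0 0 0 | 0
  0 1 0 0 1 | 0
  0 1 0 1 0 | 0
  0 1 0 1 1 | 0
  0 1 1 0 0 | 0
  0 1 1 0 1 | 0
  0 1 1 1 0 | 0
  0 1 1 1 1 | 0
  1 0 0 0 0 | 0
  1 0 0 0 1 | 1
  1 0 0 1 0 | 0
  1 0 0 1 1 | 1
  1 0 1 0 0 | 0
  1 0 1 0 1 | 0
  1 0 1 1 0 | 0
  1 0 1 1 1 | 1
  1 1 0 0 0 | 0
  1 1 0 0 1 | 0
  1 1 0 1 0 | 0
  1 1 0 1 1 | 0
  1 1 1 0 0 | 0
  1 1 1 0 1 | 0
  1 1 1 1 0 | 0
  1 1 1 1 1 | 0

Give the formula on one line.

(a & ((~c | d) & (e & ~b)))

  ~c = 11110000111100001111000011110000
  (~c | d) = 11110011111100111111001111110011
  ~b = 11111111000000001111111100000000
  (e & ~b) = 01010101000000000101010100000000
  ((~c | d) & (e & ~b)) = 01010001000000000101000100000000
  (a & ((~c | d) & (e & ~b))) = 00000000000000000101000100000000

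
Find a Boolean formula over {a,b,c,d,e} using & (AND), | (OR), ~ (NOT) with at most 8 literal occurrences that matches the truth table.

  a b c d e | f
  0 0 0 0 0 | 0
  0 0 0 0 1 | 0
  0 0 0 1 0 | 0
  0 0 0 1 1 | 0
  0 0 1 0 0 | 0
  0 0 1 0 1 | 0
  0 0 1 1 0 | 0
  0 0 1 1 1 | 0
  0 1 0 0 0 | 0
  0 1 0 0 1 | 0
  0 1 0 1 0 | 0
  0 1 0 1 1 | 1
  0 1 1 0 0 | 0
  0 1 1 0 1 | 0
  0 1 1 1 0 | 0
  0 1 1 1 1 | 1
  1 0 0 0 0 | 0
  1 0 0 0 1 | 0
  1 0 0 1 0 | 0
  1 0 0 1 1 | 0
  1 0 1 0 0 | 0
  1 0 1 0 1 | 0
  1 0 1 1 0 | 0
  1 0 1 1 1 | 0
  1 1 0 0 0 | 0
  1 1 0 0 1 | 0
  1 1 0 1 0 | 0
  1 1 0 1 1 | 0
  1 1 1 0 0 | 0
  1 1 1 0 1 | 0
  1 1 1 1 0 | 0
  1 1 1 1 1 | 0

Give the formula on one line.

(((d & ~a) & ((~b & ~d) | e)) & (b & (c | ~a)))

  ~a = 11111111111111110000000000000000
  (d & ~a) = 00110011001100110000000000000000
  ~b = 11111111000000001111111100000000
  ~d = 11001100110011001100110011001100
  (~b & ~d) = 11001100000000001100110000000000
  ((~b & ~d) | e) = 11011101010101011101110101010101
  ((d & ~a) & ((~b & ~d) | e)) = 00010001000100010000000000000000
  (c | ~a) = 11111111111111110000111100001111
  (b & (c | ~a)) = 00000000111111110000000000001111
  (((d & ~a) & ((~b & ~d) | e)) & (b & (c | ~a))) = 00000000000100010000000000000000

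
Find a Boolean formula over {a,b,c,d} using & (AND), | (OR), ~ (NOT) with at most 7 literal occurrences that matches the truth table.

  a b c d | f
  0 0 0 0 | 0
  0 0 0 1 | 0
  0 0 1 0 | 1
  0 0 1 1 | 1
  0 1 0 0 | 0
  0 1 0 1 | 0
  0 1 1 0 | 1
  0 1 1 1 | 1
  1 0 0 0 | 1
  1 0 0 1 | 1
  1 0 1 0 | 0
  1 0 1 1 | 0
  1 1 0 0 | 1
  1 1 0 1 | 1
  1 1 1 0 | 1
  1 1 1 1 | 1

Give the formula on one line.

  (a | c) = 0011001111111111
  ~c = 1100110011001100
  ~d = 1010101010101010
  (b & ~d) = 0000101000001010
  (~c | (b & ~d)) = 1100111011001110
  ~a = 1111111100000000
  ((~c | (b & ~d)) | ~a) = 1111111111001110
  (b | ((~c | (b & ~d)) | ~a)) = 1111111111001111
  ((a | c) & (b | ((~c | (b & ~d)) | ~a))) = 0011001111001111

((a | c) & (b | ((~c | (b & ~d)) | ~a)))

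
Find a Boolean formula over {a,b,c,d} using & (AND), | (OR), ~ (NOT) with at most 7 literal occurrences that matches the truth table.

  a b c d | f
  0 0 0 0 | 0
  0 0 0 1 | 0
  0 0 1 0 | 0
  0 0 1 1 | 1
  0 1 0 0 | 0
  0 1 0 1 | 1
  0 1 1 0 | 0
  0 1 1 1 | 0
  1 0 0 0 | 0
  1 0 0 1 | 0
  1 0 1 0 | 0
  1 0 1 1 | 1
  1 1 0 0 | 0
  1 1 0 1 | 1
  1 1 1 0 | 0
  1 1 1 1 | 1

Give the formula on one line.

(((b | c) & d) & ((~c | ~b) | (a | ~d)))

  (b | c) = 0011111100111111
  ((b | c) & d) = 0001010100010101
  ~c = 1100110011001100
  ~b = 1111000011110000
  (~c | ~b) = 1111110011111100
  ~d = 1010101010101010
  (a | ~d) = 1010101011111111
  ((~c | ~b) | (a | ~d)) = 1111111011111111
  (((b | c) & d) & ((~c | ~b) | (a | ~d))) = 0001010000010101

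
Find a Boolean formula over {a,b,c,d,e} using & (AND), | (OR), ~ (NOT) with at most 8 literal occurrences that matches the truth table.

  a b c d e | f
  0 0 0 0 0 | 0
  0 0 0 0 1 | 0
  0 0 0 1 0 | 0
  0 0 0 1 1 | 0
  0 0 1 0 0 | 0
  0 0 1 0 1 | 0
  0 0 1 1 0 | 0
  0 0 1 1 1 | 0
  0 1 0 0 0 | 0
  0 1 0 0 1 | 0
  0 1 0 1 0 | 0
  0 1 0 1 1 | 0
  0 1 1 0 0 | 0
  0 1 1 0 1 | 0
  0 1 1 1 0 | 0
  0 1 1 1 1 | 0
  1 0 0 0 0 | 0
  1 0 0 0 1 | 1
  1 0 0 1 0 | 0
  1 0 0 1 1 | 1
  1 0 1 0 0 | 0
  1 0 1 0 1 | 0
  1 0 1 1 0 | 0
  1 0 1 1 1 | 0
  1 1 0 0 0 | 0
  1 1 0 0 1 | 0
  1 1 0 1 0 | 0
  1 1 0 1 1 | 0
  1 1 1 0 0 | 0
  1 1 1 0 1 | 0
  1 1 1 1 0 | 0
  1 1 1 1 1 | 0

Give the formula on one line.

(((e & ~c) & (a | ((~d | c) & (d | b)))) & ~b)

  ~c = 11110000111100001111000011110000
  (e & ~c) = 01010000010100000101000001010000
  ~d = 11001100110011001100110011001100
  (~d | c) = 11001111110011111100111111001111
  (d | b) = 00110011111111110011001111111111
  ((~d | c) & (d | b)) = 00000011110011110000001111001111
  (a | ((~d | c) & (d | b))) = 00000011110011111111111111111111
  ((e & ~c) & (a | ((~d | c) & (d | b)))) = 00000000010000000101000001010000
  ~b = 11111111000000001111111100000000
  (((e & ~c) & (a | ((~d | c) & (d | b)))) & ~b) = 00000000000000000101000000000000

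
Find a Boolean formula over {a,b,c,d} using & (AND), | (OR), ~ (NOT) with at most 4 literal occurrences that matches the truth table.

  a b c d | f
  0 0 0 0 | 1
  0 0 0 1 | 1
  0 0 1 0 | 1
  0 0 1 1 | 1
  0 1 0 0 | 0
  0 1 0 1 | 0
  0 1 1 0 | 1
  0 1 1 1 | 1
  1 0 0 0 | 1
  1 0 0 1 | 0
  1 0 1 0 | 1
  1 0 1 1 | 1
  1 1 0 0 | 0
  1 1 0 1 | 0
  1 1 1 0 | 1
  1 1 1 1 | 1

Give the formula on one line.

(((~d | ~a) & ~b) | c)

  ~d = 1010101010101010
  ~a = 1111111100000000
  (~d | ~a) = 1111111110101010
  ~b = 1111000011110000
  ((~d | ~a) & ~b) = 1111000010100000
  (((~d | ~a) & ~b) | c) = 1111001110110011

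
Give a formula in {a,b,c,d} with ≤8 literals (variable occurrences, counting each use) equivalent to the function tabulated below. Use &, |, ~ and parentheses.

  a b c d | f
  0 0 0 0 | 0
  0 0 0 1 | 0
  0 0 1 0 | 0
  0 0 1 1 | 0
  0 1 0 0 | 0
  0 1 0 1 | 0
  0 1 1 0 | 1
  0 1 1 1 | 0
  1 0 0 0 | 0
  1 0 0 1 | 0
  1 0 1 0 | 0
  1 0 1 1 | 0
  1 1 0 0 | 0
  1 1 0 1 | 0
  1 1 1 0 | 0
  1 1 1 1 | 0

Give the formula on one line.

(((c | d) & b) & (~b | ((b & ~d) & ~a)))

  (c | d) = 0111011101110111
  ((c | d) & b) = 0000011100000111
  ~b = 1111000011110000
  ~d = 1010101010101010
  (b & ~d) = 0000101000001010
  ~a = 1111111100000000
  ((b & ~d) & ~a) = 0000101000000000
  (~b | ((b & ~d) & ~a)) = 1111101011110000
  (((c | d) & b) & (~b | ((b & ~d) & ~a))) = 0000001000000000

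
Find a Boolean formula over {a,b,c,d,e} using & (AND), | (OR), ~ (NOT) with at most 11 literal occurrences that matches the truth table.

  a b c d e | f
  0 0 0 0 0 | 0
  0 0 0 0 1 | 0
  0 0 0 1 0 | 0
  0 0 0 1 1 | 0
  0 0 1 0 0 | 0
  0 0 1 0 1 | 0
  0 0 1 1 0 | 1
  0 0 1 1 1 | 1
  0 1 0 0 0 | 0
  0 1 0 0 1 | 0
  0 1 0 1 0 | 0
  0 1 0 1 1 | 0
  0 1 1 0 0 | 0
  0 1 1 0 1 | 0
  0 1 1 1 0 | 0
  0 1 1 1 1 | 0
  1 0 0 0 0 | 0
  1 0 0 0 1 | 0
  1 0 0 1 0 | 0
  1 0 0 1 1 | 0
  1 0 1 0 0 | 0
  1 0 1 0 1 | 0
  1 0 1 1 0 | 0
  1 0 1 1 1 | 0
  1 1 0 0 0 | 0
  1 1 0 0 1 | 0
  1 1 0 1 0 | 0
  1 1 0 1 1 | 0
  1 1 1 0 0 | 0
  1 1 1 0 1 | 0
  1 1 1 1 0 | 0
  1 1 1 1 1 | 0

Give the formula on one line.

((c & ((~b & ~a) | (((~b & ~d) | d) & ~d))) & (c & d))

  ~b = 11111111000000001111111100000000
  ~a = 11111111111111110000000000000000
  (~b & ~a) = 11111111000000000000000000000000
  ~d = 11001100110011001100110011001100
  (~b & ~d) = 11001100000000001100110000000000
  ((~b & ~d) | d) = 11111111001100111111111100110011
  (((~b & ~d) | d) & ~d) = 11001100000000001100110000000000
  ((~b & ~a) | (((~b & ~d) | d) & ~d)) = 11111111000000001100110000000000
  (c & ((~b & ~a) | (((~b & ~d) | d) & ~d))) = 00001111000000000000110000000000
  (c & d) = 00000011000000110000001100000011
  ((c & ((~b & ~a) | (((~b & ~d) | d) & ~d))) & (c & d)) = 00000011000000000000000000000000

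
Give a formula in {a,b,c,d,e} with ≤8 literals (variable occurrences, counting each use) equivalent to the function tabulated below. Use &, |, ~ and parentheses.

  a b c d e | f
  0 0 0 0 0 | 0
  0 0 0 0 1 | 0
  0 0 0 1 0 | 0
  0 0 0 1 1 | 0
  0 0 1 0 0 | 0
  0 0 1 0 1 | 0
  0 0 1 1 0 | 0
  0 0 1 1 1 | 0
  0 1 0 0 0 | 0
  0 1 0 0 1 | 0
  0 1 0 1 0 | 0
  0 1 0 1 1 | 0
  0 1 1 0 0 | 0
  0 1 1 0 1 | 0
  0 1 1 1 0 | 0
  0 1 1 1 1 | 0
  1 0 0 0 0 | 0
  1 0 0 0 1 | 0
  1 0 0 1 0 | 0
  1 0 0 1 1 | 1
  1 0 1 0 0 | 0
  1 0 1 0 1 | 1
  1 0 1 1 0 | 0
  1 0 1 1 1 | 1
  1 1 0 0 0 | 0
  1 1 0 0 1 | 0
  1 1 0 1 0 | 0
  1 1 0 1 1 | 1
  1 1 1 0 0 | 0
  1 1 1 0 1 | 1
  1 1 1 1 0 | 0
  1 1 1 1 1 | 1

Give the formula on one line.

((a & e) & ((d | c) & e))

  (a & e) = 00000000000000000101010101010101
  (d | c) = 00111111001111110011111100111111
  ((d | c) & e) = 00010101000101010001010100010101
  ((a & e) & ((d | c) & e)) = 00000000000000000001010100010101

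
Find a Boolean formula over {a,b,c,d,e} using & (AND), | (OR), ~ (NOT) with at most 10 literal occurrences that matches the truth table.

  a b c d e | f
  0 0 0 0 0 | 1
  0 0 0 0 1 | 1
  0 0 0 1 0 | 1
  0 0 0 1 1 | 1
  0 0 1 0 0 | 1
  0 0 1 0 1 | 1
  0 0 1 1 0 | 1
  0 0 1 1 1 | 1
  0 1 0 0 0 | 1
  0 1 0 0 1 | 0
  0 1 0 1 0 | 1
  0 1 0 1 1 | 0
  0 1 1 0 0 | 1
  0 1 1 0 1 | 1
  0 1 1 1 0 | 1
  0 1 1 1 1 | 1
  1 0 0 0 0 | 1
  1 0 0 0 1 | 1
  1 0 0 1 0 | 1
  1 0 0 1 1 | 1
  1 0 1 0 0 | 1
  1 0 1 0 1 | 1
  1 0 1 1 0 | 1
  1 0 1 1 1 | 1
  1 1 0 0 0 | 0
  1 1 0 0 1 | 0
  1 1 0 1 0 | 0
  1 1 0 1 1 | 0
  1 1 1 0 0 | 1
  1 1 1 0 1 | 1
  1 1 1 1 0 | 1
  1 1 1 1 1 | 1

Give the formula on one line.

  ~a = 11111111111111110000000000000000
  ~d = 11001100110011001100110011001100
  ~e = 10101010101010101010101010101010
  (b & ~e) = 00000000101010100000000010101010
  (~d | (b & ~e)) = 11001100111011101100110011101110
  (c | ~e) = 10101111101011111010111110101111
  ((~d | (b & ~e)) & (c | ~e)) = 10001100101011101000110010101110
  (~a & ((~d | (b & ~e)) & (c | ~e))) = 10001100101011100000000000000000
  (b & (~a & ((~d | (b & ~e)) & (c | ~e)))) = 00000000101011100000000000000000
  ~b = 11111111000000001111111100000000
  (c | ~b) = 11111111000011111111111100001111
  ((b & (~a & ((~d | (b & ~e)) & (c | ~e)))) | (c | ~b)) = 11111111101011111111111100001111

((b & (~a & ((~d | (b & ~e)) & (c | ~e)))) | (c | ~b))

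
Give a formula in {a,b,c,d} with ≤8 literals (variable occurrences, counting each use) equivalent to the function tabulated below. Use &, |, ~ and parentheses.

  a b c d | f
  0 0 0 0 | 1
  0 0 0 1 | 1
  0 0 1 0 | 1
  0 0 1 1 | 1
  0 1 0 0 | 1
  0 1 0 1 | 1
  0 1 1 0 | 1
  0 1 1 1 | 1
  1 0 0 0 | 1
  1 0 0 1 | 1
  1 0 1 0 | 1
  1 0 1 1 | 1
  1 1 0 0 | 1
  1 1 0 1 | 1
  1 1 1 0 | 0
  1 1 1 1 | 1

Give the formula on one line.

  ~a = 1111111100000000
  (b & d) = 0000010100000101
  (~a | (b & d)) = 1111111100000101
  ~c = 1100110011001100
  ~b = 1111000011110000
  (~b | d) = 1111010111110101
  ((~b | d) & a) = 0000000011110101
  (~c | ((~b | d) & a)) = 1100110011111101
  ((~a | (b & d)) | (~c | ((~b | d) & a))) = 1111111111111101

((~a | (b & d)) | (~c | ((~b | d) & a)))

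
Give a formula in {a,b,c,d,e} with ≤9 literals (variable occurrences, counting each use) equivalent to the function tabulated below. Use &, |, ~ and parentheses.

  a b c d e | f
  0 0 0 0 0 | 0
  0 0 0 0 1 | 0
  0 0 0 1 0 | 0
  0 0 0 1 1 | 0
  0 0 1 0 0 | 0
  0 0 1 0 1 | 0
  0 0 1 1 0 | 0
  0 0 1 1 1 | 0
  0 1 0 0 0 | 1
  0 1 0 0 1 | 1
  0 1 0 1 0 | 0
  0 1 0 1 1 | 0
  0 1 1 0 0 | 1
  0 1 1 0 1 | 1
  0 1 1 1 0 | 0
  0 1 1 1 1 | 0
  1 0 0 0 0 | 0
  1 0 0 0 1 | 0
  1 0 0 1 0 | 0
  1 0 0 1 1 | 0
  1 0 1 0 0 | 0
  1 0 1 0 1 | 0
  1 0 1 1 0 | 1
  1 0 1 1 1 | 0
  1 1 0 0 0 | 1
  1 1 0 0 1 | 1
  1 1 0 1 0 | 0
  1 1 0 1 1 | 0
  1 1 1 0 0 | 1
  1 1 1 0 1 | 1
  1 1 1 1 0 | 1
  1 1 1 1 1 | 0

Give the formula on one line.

  ~d = 11001100110011001100110011001100
  ~e = 10101010101010101010101010101010
  (~e & c) = 00001010000010100000101000001010
  (a & (~e & c)) = 00000000000000000000101000001010
  (~d | (a & (~e & c))) = 11001100110011001100111011001110
  ((~d | (a & (~e & c))) & ~e) = 10001000100010001000101010001010
  (((~d | (a & (~e & c))) & ~e) | ~d) = 11001100110011001100111011001110
  (b | d) = 00110011111111110011001111111111
  ((((~d | (a & (~e & c))) & ~e) | ~d) & (b | d)) = 00000000110011000000001011001110

((((~d | (a & (~e & c))) & ~e) | ~d) & (b | d))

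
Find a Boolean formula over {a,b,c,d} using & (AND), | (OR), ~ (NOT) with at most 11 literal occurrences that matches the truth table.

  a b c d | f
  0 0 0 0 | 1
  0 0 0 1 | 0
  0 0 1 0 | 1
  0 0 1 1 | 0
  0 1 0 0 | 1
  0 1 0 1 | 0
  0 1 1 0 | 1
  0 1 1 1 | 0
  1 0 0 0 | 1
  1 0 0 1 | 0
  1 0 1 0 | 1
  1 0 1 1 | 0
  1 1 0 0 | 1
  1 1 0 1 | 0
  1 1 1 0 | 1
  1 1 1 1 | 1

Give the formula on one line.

  ~d = 1010101010101010
  (~d | b) = 1010111110101111
  ~b = 1111000011110000
  (a | ~b) = 1111000011111111
  (b & ~d) = 0000101000001010
  (c | (b & ~d)) = 0011101100111011
  ((a | ~b) & (c | (b & ~d))) = 0011000000111011
  (((a | ~b) & (c | (b & ~d))) | ~d) = 1011101010111011
  ((~d | b) & (((a | ~b) & (c | (b & ~d))) | ~d)) = 1010101010101011

((~d | b) & (((a | ~b) & (c | (b & ~d))) | ~d))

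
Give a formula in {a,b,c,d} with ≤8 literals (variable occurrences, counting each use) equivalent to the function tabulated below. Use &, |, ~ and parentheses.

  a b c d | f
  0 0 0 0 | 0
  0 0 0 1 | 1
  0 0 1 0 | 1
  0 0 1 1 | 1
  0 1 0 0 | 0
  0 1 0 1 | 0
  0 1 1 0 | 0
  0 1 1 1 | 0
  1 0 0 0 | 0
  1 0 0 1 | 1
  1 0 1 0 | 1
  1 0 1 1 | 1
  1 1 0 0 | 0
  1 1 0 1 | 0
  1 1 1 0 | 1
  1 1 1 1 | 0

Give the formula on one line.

((~b | (a & ~d)) & (d | ((d | c) & (c | ~d))))

  ~b = 1111000011110000
  ~d = 1010101010101010
  (a & ~d) = 0000000010101010
  (~b | (a & ~d)) = 1111000011111010
  (d | c) = 0111011101110111
  (c | ~d) = 1011101110111011
  ((d | c) & (c | ~d)) = 0011001100110011
  (d | ((d | c) & (c | ~d))) = 0111011101110111
  ((~b | (a & ~d)) & (d | ((d | c) & (c | ~d)))) = 0111000001110010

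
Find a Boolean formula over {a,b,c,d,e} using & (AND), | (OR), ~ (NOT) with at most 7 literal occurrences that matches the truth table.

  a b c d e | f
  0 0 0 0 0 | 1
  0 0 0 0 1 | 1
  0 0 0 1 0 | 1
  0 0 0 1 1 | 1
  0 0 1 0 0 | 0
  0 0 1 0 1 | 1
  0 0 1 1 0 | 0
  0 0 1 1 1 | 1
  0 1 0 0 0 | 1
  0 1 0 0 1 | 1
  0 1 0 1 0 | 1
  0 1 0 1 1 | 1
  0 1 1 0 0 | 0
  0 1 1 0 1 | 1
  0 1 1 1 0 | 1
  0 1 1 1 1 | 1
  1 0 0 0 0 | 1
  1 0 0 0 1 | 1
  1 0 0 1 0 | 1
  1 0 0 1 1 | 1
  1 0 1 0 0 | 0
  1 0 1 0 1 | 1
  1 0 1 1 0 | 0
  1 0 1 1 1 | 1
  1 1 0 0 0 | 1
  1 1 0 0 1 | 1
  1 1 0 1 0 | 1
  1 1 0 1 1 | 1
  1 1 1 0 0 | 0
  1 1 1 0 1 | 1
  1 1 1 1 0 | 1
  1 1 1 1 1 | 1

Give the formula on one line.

  ~c = 11110000111100001111000011110000
  (b & d) = 00000000001100110000000000110011
  (e | (b & d)) = 01010101011101110101010101110111
  (~c | (e | (b & d))) = 11110101111101111111010111110111

(~c | (e | (b & d)))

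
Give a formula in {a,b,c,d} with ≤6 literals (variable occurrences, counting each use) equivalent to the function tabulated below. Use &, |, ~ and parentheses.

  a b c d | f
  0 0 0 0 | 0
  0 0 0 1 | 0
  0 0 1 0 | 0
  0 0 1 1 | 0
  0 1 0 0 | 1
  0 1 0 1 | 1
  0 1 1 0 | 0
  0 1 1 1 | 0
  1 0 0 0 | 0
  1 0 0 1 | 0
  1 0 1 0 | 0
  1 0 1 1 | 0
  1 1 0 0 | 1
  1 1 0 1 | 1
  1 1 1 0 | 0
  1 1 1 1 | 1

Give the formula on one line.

  (d & a) = 0000000001010101
  ~c = 1100110011001100
  ((d & a) | ~c) = 1100110011011101
  (((d & a) | ~c) & b) = 0000110000001101

(((d & a) | ~c) & b)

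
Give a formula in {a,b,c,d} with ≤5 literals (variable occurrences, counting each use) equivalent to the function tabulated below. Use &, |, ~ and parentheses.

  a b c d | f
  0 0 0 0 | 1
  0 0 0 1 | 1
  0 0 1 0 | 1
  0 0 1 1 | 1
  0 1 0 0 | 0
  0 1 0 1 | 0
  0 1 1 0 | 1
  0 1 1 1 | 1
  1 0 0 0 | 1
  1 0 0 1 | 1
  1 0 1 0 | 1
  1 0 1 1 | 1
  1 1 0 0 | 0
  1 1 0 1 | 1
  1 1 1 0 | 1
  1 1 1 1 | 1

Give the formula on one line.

(c | (~b | (d & a)))

  ~b = 1111000011110000
  (d & a) = 0000000001010101
  (~b | (d & a)) = 1111000011110101
  (c | (~b | (d & a))) = 1111001111110111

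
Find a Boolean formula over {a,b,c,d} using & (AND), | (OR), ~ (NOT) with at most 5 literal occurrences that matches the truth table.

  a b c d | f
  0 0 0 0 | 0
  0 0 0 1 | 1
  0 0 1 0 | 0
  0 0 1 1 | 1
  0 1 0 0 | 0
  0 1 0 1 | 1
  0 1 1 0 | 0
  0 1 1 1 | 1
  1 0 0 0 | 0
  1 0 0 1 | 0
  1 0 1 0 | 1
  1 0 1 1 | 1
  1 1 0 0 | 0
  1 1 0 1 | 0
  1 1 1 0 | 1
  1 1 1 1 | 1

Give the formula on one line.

  ~a = 1111111100000000
  (d & ~a) = 0101010100000000
  (a & c) = 0000000000110011
  ((d & ~a) | (a & c)) = 0101010100110011

((d & ~a) | (a & c))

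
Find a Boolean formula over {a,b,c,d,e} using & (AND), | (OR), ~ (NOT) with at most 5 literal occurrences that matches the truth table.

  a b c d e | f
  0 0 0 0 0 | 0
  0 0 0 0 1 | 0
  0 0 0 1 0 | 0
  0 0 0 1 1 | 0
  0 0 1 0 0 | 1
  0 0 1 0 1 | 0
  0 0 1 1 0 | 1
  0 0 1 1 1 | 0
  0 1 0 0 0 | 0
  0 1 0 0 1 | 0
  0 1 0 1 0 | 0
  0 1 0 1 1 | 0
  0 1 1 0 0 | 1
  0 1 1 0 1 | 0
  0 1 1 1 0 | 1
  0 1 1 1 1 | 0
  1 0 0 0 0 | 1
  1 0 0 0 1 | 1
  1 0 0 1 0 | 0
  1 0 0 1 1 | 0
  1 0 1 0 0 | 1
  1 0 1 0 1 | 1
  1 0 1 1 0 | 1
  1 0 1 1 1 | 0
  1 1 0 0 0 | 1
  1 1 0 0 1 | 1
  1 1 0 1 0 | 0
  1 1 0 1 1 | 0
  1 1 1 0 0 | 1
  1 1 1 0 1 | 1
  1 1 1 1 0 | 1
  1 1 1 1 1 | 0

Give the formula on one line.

((~d & a) | (~e & c))

  ~d = 11001100110011001100110011001100
  (~d & a) = 00000000000000001100110011001100
  ~e = 10101010101010101010101010101010
  (~e & c) = 00001010000010100000101000001010
  ((~d & a) | (~e & c)) = 00001010000010101100111011001110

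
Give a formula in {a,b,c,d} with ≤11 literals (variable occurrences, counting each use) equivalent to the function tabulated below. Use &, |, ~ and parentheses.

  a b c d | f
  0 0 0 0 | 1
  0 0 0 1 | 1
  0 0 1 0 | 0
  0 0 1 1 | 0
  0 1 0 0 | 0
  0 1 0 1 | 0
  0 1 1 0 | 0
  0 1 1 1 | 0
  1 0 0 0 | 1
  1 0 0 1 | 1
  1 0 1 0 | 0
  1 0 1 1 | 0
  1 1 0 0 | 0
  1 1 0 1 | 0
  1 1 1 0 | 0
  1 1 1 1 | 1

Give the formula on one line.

  ~c = 1100110011001100
  ~b = 1111000011110000
  ~d = 1010101010101010
  (~d | ~c) = 1110111011101110
  (~b & (~d | ~c)) = 1110000011100000
  (~c & (~b & (~d | ~c))) = 1100000011000000
  (a | ~b) = 1111000011111111
  (b & (a | ~b)) = 0000000000001111
  ((b & (a | ~b)) & d) = 0000000000000101
  (((b & (a | ~b)) & d) & c) = 0000000000000001
  ((~c & (~b & (~d | ~c))) | (((b & (a | ~b)) & d) & c)) = 1100000011000001

((~c & (~b & (~d | ~c))) | (((b & (a | ~b)) & d) & c))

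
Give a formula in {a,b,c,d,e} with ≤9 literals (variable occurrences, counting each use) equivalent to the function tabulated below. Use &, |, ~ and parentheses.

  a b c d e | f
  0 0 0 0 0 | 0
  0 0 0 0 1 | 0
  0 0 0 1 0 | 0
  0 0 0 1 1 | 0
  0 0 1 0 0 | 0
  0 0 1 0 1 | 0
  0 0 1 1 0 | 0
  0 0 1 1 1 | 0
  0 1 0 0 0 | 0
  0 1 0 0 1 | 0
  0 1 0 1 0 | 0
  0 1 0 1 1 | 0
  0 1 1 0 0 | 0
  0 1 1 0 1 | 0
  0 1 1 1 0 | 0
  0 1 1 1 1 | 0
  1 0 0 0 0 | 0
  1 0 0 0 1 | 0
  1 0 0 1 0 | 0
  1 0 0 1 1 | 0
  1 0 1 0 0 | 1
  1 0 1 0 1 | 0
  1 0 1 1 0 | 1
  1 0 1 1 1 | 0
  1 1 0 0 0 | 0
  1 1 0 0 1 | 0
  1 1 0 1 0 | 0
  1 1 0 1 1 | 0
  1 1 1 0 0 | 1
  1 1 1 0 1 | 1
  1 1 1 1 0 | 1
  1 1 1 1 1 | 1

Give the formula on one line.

(c & ((b & a) | ((c & a) & ~e)))

  (b & a) = 00000000000000000000000011111111
  (c & a) = 00000000000000000000111100001111
  ~e = 10101010101010101010101010101010
  ((c & a) & ~e) = 00000000000000000000101000001010
  ((b & a) | ((c & a) & ~e)) = 00000000000000000000101011111111
  (c & ((b & a) | ((c & a) & ~e))) = 00000000000000000000101000001111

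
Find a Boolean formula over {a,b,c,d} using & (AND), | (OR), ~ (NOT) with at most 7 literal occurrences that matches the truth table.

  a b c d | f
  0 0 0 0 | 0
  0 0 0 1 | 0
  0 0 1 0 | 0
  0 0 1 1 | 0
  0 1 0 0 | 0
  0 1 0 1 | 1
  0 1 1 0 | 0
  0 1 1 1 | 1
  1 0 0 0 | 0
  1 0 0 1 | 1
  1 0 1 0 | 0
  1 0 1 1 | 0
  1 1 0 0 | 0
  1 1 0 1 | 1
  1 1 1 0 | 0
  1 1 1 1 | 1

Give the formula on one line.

((b | a) & ((~c | b) & d))

  (b | a) = 0000111111111111
  ~c = 1100110011001100
  (~c | b) = 1100111111001111
  ((~c | b) & d) = 0100010101000101
  ((b | a) & ((~c | b) & d)) = 0000010101000101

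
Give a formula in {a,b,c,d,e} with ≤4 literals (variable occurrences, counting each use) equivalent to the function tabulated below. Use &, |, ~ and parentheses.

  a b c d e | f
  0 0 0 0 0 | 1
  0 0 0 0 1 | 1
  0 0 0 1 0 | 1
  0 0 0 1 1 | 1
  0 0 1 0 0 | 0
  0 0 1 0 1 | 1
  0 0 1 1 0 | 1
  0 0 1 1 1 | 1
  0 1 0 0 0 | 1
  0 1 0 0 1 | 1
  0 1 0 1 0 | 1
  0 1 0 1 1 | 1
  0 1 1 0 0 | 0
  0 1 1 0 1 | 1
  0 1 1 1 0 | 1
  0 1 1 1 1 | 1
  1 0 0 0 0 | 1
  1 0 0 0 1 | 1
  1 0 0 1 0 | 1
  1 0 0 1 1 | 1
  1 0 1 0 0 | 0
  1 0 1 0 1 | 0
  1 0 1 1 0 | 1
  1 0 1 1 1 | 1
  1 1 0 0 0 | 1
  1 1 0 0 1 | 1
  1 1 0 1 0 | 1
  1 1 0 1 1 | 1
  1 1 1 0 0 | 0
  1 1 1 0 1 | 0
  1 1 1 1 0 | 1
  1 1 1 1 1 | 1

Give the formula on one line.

(d | (~c | (~a & e)))

  ~c = 11110000111100001111000011110000
  ~a = 11111111111111110000000000000000
  (~a & e) = 01010101010101010000000000000000
  (~c | (~a & e)) = 11110101111101011111000011110000
  (d | (~c | (~a & e))) = 11110111111101111111001111110011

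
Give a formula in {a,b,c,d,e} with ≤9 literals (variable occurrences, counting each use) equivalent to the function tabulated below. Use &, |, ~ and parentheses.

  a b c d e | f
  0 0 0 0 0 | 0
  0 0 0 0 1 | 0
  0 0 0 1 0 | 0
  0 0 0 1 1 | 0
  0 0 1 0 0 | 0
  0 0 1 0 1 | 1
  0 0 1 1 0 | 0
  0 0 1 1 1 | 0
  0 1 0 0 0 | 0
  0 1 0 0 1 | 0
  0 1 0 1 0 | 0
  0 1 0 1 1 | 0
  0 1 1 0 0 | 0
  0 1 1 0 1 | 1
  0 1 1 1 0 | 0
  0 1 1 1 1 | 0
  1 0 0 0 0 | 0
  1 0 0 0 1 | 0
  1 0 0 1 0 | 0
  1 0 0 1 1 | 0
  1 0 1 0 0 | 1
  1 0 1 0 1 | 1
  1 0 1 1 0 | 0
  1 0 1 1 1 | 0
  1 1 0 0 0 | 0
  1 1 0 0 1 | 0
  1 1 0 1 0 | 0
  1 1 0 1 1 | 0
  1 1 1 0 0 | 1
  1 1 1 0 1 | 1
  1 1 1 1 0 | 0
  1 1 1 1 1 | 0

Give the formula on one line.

  ~a = 11111111111111110000000000000000
  (b | ~a) = 11111111111111110000000011111111
  (c | (b | ~a)) = 11111111111111110000111111111111
  ~b = 11111111000000001111111100000000
  (d & ~b) = 00110011000000000011001100000000
  ((c | (b | ~a)) | (d & ~b)) = 11111111111111110011111111111111
  ~d = 11001100110011001100110011001100
  (((c | (b | ~a)) | (d & ~b)) & ~d) = 11001100110011000000110011001100
  ((((c | (b | ~a)) | (d & ~b)) & ~d) & c) = 00001100000011000000110000001100
  (a | e) = 01010101010101011111111111111111
  (((((c | (b | ~a)) | (d & ~b)) & ~d) & c) & (a | e)) = 00000100000001000000110000001100

(((((c | (b | ~a)) | (d & ~b)) & ~d) & c) & (a | e))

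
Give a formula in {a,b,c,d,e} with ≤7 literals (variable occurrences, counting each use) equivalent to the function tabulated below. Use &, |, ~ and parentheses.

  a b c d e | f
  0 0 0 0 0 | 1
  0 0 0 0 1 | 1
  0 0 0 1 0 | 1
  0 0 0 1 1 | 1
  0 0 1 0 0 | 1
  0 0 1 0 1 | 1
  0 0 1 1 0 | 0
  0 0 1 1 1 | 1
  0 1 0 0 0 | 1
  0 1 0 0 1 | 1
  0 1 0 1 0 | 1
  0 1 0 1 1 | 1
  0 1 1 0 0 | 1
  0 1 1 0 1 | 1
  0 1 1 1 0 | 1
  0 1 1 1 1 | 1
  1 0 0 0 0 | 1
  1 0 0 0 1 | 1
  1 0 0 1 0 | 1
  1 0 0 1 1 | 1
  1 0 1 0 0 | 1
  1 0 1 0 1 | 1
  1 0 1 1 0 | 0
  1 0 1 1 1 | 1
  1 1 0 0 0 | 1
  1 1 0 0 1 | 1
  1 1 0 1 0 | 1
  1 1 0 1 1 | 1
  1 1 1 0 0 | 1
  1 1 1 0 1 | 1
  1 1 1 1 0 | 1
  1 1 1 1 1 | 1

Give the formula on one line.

  ~c = 11110000111100001111000011110000
  (b | ~c) = 11110000111111111111000011111111
  (e | (b | ~c)) = 11110101111111111111010111111111
  ~d = 11001100110011001100110011001100
  ((e | (b | ~c)) | ~d) = 11111101111111111111110111111111

((e | (b | ~c)) | ~d)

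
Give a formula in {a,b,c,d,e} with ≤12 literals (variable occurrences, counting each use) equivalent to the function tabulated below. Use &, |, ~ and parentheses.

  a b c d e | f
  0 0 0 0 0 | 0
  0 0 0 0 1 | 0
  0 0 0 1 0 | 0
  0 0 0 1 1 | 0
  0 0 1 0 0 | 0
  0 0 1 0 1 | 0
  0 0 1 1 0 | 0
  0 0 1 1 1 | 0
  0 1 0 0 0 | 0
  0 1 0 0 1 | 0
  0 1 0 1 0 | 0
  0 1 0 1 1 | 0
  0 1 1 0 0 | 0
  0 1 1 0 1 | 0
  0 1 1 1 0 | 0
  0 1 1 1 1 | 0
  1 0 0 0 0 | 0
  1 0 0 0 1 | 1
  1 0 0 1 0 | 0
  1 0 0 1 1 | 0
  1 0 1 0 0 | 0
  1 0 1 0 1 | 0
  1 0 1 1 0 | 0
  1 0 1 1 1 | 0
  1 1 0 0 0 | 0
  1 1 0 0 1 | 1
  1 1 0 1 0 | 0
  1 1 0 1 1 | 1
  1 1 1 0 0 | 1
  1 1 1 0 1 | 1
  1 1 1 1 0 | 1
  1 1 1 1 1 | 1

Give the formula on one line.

(((c | e) & ((~d | b) & ((~e & ~b) | a))) & (~c | b))

  (c | e) = 01011111010111110101111101011111
  ~d = 11001100110011001100110011001100
  (~d | b) = 11001100111111111100110011111111
  ~e = 10101010101010101010101010101010
  ~b = 11111111000000001111111100000000
  (~e & ~b) = 10101010000000001010101000000000
  ((~e & ~b) | a) = 10101010000000001111111111111111
  ((~d | b) & ((~e & ~b) | a)) = 10001000000000001100110011111111
  ((c | e) & ((~d | b) & ((~e & ~b) | a))) = 00001000000000000100110001011111
  ~c = 11110000111100001111000011110000
  (~c | b) = 11110000111111111111000011111111
  (((c | e) & ((~d | b) & ((~e & ~b) | a))) & (~c | b)) = 00000000000000000100000001011111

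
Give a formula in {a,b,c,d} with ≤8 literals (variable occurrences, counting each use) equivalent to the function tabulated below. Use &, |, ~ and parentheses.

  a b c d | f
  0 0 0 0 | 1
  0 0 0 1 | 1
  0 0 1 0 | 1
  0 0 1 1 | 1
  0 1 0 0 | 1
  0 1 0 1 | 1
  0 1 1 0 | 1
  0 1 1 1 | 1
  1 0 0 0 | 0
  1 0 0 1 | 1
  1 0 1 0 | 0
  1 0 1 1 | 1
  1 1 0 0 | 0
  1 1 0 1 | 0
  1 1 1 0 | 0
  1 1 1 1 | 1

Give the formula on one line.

  ~a = 1111111100000000
  (a & d) = 0000000001010101
  ~c = 1100110011001100
  (b & ~c) = 0000110000001100
  (~a & (b & ~c)) = 0000110000000000
  ((a & d) | (~a & (b & ~c))) = 0000110001010101
  ~b = 1111000011110000
  (~b | c) = 1111001111110011
  (((a & d) | (~a & (b & ~c))) & (~b | c)) = 0000000001010001
  (~a | (((a & d) | (~a & (b & ~c))) & (~b | c))) = 1111111101010001

(~a | (((a & d) | (~a & (b & ~c))) & (~b | c)))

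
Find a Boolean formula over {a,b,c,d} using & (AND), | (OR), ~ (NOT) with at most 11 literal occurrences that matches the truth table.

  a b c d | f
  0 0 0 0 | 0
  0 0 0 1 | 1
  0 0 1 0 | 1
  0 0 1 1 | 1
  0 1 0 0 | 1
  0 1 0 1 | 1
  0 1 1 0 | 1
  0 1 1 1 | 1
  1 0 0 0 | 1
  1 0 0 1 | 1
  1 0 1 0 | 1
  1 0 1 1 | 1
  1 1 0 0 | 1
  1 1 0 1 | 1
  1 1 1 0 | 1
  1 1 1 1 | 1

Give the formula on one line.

  ~a = 1111111100000000
  (~a & c) = 0011001100000000
  ~d = 1010101010101010
  ((~a & c) & ~d) = 0010001000000000
  (d | a) = 0101010111111111
  (((~a & c) & ~d) | (d | a)) = 0111011111111111
  (~a & ~d) = 1010101000000000
  (b & (~a & ~d)) = 0000101000000000
  ((((~a & c) & ~d) | (d | a)) | (b & (~a & ~d))) = 0111111111111111

((((~a & c) & ~d) | (d | a)) | (b & (~a & ~d)))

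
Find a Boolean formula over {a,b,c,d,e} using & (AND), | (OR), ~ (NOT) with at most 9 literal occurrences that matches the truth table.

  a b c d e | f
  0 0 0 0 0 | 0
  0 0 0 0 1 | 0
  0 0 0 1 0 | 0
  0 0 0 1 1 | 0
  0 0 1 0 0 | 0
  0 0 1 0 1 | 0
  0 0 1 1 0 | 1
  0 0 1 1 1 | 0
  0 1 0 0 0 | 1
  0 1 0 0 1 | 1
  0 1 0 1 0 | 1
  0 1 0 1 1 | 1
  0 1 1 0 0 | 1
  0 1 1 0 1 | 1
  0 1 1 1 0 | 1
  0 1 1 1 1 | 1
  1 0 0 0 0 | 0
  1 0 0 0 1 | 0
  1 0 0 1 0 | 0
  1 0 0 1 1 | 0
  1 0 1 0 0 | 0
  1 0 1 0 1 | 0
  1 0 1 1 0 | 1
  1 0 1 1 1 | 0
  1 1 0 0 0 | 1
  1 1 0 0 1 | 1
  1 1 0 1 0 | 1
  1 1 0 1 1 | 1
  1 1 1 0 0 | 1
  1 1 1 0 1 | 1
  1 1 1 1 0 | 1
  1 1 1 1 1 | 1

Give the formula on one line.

  ~e = 10101010101010101010101010101010
  ~a = 11111111111111110000000000000000
  (~e | ~a) = 11111111111111111010101010101010
  ((~e | ~a) & b) = 00000000111111110000000010101010
  (~e & d) = 00100010001000100010001000100010
  (((~e | ~a) & b) | (~e & d)) = 00100010111111110010001010101010
  ((((~e | ~a) & b) | (~e & d)) | b) = 00100010111111110010001011111111
  (c | b) = 00001111111111110000111111111111
  (((((~e | ~a) & b) | (~e & d)) | b) & (c | b)) = 00000010111111110000001011111111

(((((~e | ~a) & b) | (~e & d)) | b) & (c | b))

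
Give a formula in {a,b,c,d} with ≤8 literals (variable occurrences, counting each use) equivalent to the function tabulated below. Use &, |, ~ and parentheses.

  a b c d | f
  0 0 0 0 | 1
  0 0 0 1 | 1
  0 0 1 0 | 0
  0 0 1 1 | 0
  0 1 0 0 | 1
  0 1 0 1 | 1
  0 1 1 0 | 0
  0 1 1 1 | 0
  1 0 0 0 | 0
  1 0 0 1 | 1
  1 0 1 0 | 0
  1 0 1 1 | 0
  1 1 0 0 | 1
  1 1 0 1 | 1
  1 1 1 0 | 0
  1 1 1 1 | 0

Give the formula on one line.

  ~a = 1111111100000000
  (d | ~a) = 1111111101010101
  (c & a) = 0000000000110011
  ((d | ~a) | (c & a)) = 1111111101110111
  (c | b) = 0011111100111111
  (((d | ~a) | (c & a)) | (c | b)) = 1111111101111111
  ~c = 1100110011001100
  ((((d | ~a) | (c & a)) | (c | b)) & ~c) = 1100110001001100

((((d | ~a) | (c & a)) | (c | b)) & ~c)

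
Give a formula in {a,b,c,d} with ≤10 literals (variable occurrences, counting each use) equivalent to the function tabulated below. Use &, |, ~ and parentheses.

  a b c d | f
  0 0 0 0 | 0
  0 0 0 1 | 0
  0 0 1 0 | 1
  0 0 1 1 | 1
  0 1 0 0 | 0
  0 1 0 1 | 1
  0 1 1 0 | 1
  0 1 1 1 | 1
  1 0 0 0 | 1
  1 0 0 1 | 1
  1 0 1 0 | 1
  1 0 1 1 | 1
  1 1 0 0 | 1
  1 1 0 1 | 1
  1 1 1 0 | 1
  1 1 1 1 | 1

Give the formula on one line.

  ~a = 1111111100000000
  (~a & d) = 0101010100000000
  ((~a & d) & b) = 0000010100000000
  (c | ((~a & d) & b)) = 0011011100110011
  ~c = 1100110011001100
  (~c | b) = 1100111111001111
  ((~c | b) | ~a) = 1111111111001111
  ((c | ((~a & d) & b)) & ((~c | b) | ~a)) = 0011011100000011
  (a | ((c | ((~a & d) & b)) & ((~c | b) | ~a))) = 0011011111111111

(a | ((c | ((~a & d) & b)) & ((~c | b) | ~a)))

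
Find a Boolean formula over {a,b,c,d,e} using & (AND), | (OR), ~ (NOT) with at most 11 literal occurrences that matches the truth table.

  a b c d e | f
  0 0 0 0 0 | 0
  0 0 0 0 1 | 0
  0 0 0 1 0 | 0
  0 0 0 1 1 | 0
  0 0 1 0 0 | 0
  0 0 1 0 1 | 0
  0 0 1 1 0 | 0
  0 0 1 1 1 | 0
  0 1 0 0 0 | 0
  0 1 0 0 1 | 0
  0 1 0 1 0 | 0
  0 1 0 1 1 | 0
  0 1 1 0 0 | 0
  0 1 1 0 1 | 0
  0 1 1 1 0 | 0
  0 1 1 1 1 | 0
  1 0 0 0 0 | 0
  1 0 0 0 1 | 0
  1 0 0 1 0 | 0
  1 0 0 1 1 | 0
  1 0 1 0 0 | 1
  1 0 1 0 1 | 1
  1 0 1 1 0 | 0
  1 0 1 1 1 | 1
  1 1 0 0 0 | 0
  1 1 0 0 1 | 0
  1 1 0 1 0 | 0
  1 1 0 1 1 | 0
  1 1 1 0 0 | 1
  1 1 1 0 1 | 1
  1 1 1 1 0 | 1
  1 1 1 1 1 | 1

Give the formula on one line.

((a & c) & ((c & ~d) | ((d & e) | ((~d | b) & a))))

  (a & c) = 00000000000000000000111100001111
  ~d = 11001100110011001100110011001100
  (c & ~d) = 00001100000011000000110000001100
  (d & e) = 00010001000100010001000100010001
  (~d | b) = 11001100111111111100110011111111
  ((~d | b) & a) = 00000000000000001100110011111111
  ((d & e) | ((~d | b) & a)) = 00010001000100011101110111111111
  ((c & ~d) | ((d & e) | ((~d | b) & a))) = 00011101000111011101110111111111
  ((a & c) & ((c & ~d) | ((d & e) | ((~d | b) & a)))) = 00000000000000000000110100001111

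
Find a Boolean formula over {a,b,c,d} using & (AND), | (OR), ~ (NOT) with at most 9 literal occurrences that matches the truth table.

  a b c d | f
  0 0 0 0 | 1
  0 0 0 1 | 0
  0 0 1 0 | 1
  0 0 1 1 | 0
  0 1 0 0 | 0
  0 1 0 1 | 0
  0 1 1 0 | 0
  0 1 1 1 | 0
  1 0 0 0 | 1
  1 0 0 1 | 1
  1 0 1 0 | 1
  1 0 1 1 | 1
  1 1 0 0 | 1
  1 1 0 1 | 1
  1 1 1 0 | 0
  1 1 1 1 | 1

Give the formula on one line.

((~b & ~d) | (a & (d | (~c & a))))

  ~b = 1111000011110000
  ~d = 1010101010101010
  (~b & ~d) = 1010000010100000
  ~c = 1100110011001100
  (~c & a) = 0000000011001100
  (d | (~c & a)) = 0101010111011101
  (a & (d | (~c & a))) = 0000000011011101
  ((~b & ~d) | (a & (d | (~c & a)))) = 1010000011111101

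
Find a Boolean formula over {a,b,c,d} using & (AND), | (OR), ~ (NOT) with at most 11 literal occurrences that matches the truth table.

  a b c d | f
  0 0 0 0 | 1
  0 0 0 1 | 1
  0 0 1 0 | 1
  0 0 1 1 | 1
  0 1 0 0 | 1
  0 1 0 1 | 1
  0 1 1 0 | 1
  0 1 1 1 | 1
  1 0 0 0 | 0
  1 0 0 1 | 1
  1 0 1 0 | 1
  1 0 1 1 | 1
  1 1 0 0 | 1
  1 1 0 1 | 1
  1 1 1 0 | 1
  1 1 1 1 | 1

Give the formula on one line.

  ~a = 1111111100000000
  (c | ~a) = 1111111100110011
  ((c | ~a) & d) = 0101010100010001
  (((c | ~a) & d) | ~a) = 1111111100010001
  ((((c | ~a) & d) | ~a) & a) = 0000000000010001
  (b | ((((c | ~a) & d) | ~a) & a)) = 0000111100011111
  ((b | ((((c | ~a) & d) | ~a) & a)) | d) = 0101111101011111
  (((b | ((((c | ~a) & d) | ~a) & a)) | d) | (c | ~a)) = 1111111101111111

(((b | ((((c | ~a) & d) | ~a) & a)) | d) | (c | ~a))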